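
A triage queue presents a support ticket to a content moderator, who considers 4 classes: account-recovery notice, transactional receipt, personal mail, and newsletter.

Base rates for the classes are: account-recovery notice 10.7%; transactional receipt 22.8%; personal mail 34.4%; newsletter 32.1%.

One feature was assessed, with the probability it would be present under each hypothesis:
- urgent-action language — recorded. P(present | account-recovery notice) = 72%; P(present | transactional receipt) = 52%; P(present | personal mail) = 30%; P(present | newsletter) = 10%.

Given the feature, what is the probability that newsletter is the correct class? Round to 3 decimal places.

0.097

By Bayes' rule, the unnormalized weight for each hypothesis is prior × likelihood:
  account-recovery notice: 0.107 × 0.72 = 0.07704
  transactional receipt: 0.228 × 0.52 = 0.11856
  personal mail: 0.344 × 0.30 = 0.1032
  newsletter: 0.321 × 0.10 = 0.0321
Normalizing constant Z = 0.07704 + 0.11856 + 0.1032 + 0.0321 = 0.3309.
P(newsletter | evidence) = 0.0321 / 0.3309 ≈ 0.097.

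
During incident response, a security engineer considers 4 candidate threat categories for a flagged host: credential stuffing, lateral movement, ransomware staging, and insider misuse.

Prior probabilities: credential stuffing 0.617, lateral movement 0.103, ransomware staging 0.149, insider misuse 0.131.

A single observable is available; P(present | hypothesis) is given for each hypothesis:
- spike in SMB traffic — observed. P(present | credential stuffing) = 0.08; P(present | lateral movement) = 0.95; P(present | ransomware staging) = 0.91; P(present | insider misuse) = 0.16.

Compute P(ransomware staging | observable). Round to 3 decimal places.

0.446

By Bayes' rule, the unnormalized weight for each hypothesis is prior × likelihood:
  credential stuffing: 0.617 × 0.08 = 0.04936
  lateral movement: 0.103 × 0.95 = 0.09785
  ransomware staging: 0.149 × 0.91 = 0.13559
  insider misuse: 0.131 × 0.16 = 0.02096
The unnormalized weights sum to 0.30376.
P(ransomware staging | evidence) = 0.13559 / 0.30376 ≈ 0.446.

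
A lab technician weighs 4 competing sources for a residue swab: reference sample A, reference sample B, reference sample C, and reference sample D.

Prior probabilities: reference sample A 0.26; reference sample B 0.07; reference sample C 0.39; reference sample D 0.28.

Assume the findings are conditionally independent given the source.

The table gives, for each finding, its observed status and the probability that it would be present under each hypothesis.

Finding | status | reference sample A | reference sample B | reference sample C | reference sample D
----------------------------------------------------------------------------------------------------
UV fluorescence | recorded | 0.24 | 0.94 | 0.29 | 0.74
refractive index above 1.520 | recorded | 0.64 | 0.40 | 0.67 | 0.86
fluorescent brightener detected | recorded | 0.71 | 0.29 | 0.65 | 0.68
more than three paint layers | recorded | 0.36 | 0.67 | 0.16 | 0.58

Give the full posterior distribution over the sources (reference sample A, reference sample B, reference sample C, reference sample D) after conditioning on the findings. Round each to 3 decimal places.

0.109, 0.055, 0.084, 0.752

By Bayes' rule with conditional independence, the unnormalized weight for each hypothesis is prior × ∏ likelihoods:
  reference sample A: 0.26 × 0.24 × 0.64 × 0.71 × 0.36 = 0.010208
  reference sample B: 0.07 × 0.94 × 0.40 × 0.29 × 0.67 = 0.005114
  reference sample C: 0.39 × 0.29 × 0.67 × 0.65 × 0.16 = 0.0078808
  reference sample D: 0.28 × 0.74 × 0.86 × 0.68 × 0.58 = 0.070279
Marginal likelihood of the evidence = 0.093481.
P(reference sample A | evidence) = 0.010208 / 0.093481 ≈ 0.109
P(reference sample B | evidence) = 0.005114 / 0.093481 ≈ 0.055
P(reference sample C | evidence) = 0.0078808 / 0.093481 ≈ 0.084
P(reference sample D | evidence) = 0.070279 / 0.093481 ≈ 0.752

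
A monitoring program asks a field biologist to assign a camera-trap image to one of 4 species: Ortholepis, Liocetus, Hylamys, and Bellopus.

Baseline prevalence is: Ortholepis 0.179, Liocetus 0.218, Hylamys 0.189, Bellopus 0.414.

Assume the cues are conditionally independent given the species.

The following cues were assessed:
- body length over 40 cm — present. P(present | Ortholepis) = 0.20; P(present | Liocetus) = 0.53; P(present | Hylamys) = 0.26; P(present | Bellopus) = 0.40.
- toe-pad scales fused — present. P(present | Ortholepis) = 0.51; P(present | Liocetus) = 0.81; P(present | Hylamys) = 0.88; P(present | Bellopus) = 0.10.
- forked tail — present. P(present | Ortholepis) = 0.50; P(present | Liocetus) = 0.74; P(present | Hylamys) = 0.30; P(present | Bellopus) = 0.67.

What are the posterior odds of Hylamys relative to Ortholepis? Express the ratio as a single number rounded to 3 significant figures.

The normalizing constant cancels in an odds ratio, so compute prior × likelihood for the two hypotheses only:
  Hylamys: 0.189 × 0.26 × 0.88 × 0.30 = 0.012973
  Ortholepis: 0.179 × 0.20 × 0.51 × 0.50 = 0.009129
Posterior odds = 0.012973 / 0.009129 ≈ 1.42.

1.42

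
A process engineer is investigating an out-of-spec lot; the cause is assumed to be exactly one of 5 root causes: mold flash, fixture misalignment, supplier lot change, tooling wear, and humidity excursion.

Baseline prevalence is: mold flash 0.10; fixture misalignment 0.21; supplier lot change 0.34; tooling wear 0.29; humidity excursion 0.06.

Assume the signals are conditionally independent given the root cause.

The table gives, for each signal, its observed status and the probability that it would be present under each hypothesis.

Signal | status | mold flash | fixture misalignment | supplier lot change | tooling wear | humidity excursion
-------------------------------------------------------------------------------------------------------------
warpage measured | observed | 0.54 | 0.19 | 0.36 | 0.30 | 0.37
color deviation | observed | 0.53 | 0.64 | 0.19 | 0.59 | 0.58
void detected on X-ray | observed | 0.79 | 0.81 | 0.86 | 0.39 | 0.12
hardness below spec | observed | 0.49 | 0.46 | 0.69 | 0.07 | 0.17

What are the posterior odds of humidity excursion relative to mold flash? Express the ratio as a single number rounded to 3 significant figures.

0.0237

The normalizing constant cancels in an odds ratio, so compute prior × likelihood for the two hypotheses only:
  humidity excursion: 0.06 × 0.37 × 0.58 × 0.12 × 0.17 = 0.00026267
  mold flash: 0.10 × 0.54 × 0.53 × 0.79 × 0.49 = 0.011079
Posterior odds = 0.00026267 / 0.011079 ≈ 0.0237.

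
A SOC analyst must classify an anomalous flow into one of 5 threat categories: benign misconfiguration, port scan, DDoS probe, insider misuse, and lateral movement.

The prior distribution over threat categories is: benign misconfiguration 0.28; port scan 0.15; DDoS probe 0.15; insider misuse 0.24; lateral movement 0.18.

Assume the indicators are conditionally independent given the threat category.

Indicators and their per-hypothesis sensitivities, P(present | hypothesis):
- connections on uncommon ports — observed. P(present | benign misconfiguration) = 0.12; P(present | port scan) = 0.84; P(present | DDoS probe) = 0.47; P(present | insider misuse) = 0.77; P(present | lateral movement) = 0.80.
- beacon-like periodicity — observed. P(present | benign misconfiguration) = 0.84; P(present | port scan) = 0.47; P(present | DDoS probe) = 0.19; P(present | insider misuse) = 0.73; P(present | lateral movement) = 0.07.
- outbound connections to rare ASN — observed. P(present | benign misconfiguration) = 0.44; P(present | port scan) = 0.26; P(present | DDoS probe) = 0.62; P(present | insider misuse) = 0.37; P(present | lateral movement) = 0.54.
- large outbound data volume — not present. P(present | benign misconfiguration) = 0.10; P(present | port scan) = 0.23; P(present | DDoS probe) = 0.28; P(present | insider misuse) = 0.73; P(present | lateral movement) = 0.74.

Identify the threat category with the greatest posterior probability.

For each hypothesis, the unnormalized posterior weight is prior × product of the indicator likelihoods (using 1 − P(present | H) for each absent indicator):
  benign misconfiguration: 0.28 × 0.12 × 0.84 × 0.44 × (1 − 0.10) = 0.011177
  port scan: 0.15 × 0.84 × 0.47 × 0.26 × (1 − 0.23) = 0.011856
  DDoS probe: 0.15 × 0.47 × 0.19 × 0.62 × (1 − 0.28) = 0.0059795
  insider misuse: 0.24 × 0.77 × 0.73 × 0.37 × (1 − 0.73) = 0.013477
  lateral movement: 0.18 × 0.80 × 0.07 × 0.54 × (1 − 0.74) = 0.0014152
Normalizing constant Z = 0.011177 + 0.011856 + 0.0059795 + 0.013477 + 0.0014152 = 0.043904.
P(benign misconfiguration | evidence) ≈ 0.011177 / 0.043904 ≈ 0.255
P(port scan | evidence) ≈ 0.011856 / 0.043904 ≈ 0.270
P(DDoS probe | evidence) ≈ 0.0059795 / 0.043904 ≈ 0.136
P(insider misuse | evidence) ≈ 0.013477 / 0.043904 ≈ 0.307
P(lateral movement | evidence) ≈ 0.0014152 / 0.043904 ≈ 0.032
The largest is 0.307, so insider misuse is most probable.

insider misuse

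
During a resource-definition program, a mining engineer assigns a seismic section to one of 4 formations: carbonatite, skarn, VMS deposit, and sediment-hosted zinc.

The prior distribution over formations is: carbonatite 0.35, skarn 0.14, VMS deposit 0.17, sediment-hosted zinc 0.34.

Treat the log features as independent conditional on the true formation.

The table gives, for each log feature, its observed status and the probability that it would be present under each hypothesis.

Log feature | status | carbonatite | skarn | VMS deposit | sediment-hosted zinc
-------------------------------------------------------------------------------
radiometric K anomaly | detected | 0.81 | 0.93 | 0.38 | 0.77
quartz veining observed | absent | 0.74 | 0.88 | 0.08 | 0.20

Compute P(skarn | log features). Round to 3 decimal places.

Multiply each prior by the joint likelihood of the log feature pattern (using 1 − P(present | H) for each absent log feature):
  carbonatite: 0.35 × 0.81 × (1 − 0.74) = 0.07371
  skarn: 0.14 × 0.93 × (1 − 0.88) = 0.015624
  VMS deposit: 0.17 × 0.38 × (1 − 0.08) = 0.059432
  sediment-hosted zinc: 0.34 × 0.77 × (1 − 0.20) = 0.20944
Marginal likelihood of the evidence = 0.35821.
P(skarn | evidence) = 0.015624 / 0.35821 ≈ 0.044.

0.044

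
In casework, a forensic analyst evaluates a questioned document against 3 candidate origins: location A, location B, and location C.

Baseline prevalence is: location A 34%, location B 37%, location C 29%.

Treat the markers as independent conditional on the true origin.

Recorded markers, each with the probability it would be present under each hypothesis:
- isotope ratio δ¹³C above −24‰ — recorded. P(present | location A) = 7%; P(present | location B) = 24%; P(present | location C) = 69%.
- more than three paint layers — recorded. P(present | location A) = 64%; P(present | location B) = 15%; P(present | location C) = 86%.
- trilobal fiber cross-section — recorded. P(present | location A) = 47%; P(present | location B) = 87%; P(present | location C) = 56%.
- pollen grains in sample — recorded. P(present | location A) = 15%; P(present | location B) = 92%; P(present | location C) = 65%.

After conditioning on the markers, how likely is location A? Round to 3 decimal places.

0.014

Multiply each prior by the joint likelihood of the marker pattern:
  location A: 0.34 × 0.07 × 0.64 × 0.47 × 0.15 = 0.0010739
  location B: 0.37 × 0.24 × 0.15 × 0.87 × 0.92 = 0.010661
  location C: 0.29 × 0.69 × 0.86 × 0.56 × 0.65 = 0.062639
Marginal likelihood of the evidence = 0.074374.
P(location A | evidence) = 0.0010739 / 0.074374 ≈ 0.014.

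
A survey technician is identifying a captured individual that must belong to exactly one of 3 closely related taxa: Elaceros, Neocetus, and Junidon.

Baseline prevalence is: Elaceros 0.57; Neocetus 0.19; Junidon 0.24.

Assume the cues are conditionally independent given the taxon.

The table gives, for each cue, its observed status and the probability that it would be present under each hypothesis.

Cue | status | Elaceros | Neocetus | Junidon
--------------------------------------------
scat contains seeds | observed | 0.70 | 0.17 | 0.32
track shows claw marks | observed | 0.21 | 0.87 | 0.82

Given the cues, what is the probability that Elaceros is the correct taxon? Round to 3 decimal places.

For each hypothesis, the unnormalized posterior weight is prior × product of the cue likelihoods:
  Elaceros: 0.57 × 0.70 × 0.21 = 0.08379
  Neocetus: 0.19 × 0.17 × 0.87 = 0.028101
  Junidon: 0.24 × 0.32 × 0.82 = 0.062976
The unnormalized weights sum to 0.17487.
P(Elaceros | evidence) = 0.08379 / 0.17487 ≈ 0.479.

0.479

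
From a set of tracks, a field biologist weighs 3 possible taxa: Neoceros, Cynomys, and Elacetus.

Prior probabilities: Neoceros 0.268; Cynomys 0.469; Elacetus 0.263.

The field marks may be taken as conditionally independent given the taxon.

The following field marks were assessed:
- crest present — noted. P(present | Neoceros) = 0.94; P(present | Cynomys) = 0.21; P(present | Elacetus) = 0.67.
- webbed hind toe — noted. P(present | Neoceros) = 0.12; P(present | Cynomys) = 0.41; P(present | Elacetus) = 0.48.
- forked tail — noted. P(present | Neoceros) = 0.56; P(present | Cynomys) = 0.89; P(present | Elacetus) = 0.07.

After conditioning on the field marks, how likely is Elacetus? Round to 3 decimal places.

0.101

For each hypothesis, the unnormalized posterior weight is prior × product of the field mark likelihoods:
  Neoceros: 0.268 × 0.94 × 0.12 × 0.56 = 0.016929
  Cynomys: 0.469 × 0.21 × 0.41 × 0.89 = 0.035939
  Elacetus: 0.263 × 0.67 × 0.48 × 0.07 = 0.0059207
The unnormalized weights sum to 0.058789.
P(Elacetus | evidence) = 0.0059207 / 0.058789 ≈ 0.101.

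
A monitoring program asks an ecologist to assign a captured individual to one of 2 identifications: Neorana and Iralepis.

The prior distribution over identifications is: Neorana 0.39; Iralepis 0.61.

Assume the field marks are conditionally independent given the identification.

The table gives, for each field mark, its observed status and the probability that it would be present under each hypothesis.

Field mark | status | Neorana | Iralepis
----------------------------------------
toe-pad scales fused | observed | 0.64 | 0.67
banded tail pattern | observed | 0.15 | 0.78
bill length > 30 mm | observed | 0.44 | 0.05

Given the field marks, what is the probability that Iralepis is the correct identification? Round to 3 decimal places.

0.492

For each hypothesis, the unnormalized posterior weight is prior × product of the field mark likelihoods:
  Neorana: 0.39 × 0.64 × 0.15 × 0.44 = 0.016474
  Iralepis: 0.61 × 0.67 × 0.78 × 0.05 = 0.015939
Marginal likelihood of the evidence = 0.032413.
P(Iralepis | evidence) = 0.015939 / 0.032413 ≈ 0.492.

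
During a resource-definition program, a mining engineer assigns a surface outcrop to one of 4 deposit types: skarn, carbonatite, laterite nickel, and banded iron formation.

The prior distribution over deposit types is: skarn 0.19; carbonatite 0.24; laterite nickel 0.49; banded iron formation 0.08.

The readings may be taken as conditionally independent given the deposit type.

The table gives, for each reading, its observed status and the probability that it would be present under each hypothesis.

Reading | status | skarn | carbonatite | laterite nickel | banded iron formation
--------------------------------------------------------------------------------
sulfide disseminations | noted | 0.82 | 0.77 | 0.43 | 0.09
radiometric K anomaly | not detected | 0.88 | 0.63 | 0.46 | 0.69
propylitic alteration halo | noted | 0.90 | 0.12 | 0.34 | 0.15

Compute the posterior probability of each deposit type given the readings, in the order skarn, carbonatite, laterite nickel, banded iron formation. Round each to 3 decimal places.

0.263, 0.128, 0.604, 0.005

For each hypothesis, the unnormalized posterior weight is prior × product of the reading likelihoods (using 1 − P(present | H) for each absent reading):
  skarn: 0.19 × 0.82 × (1 − 0.88) × 0.90 = 0.016826
  carbonatite: 0.24 × 0.77 × (1 − 0.63) × 0.12 = 0.0082051
  laterite nickel: 0.49 × 0.43 × (1 − 0.46) × 0.34 = 0.038685
  banded iron formation: 0.08 × 0.09 × (1 − 0.69) × 0.15 = 0.0003348
Marginal likelihood of the evidence = 0.064051.
P(skarn | evidence) = 0.016826 / 0.064051 ≈ 0.263
P(carbonatite | evidence) = 0.0082051 / 0.064051 ≈ 0.128
P(laterite nickel | evidence) = 0.038685 / 0.064051 ≈ 0.604
P(banded iron formation | evidence) = 0.0003348 / 0.064051 ≈ 0.005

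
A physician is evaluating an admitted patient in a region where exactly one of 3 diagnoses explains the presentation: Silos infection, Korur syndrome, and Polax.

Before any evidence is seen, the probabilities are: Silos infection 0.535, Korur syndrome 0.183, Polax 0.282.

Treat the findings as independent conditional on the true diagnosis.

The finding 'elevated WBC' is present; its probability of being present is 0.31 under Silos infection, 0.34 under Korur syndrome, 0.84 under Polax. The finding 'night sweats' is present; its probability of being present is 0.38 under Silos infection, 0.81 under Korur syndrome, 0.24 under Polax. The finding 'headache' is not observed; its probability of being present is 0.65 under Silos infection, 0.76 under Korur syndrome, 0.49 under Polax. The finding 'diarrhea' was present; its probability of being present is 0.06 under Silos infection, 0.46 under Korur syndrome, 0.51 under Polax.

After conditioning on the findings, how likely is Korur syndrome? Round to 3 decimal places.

For each hypothesis, the unnormalized posterior weight is prior × product of the finding likelihoods (using 1 − P(present | H) for each absent finding):
  Silos infection: 0.535 × 0.31 × 0.38 × (1 − 0.65) × 0.06 = 0.0013235
  Korur syndrome: 0.183 × 0.34 × 0.81 × (1 − 0.76) × 0.46 = 0.005564
  Polax: 0.282 × 0.84 × 0.24 × (1 − 0.49) × 0.51 = 0.014787
The unnormalized weights sum to 0.021674.
P(Korur syndrome | evidence) = 0.005564 / 0.021674 ≈ 0.257.

0.257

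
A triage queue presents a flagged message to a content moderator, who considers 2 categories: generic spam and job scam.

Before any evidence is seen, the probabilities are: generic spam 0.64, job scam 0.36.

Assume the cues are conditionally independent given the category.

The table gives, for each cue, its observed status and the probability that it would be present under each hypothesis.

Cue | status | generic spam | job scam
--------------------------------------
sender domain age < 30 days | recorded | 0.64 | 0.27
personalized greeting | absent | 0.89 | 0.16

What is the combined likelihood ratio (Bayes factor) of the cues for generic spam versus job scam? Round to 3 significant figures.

The Bayes factor is the ratio of the joint likelihoods of the cue pattern under the two hypotheses (using 1 − P(present | H) for each absent cue).
  generic spam: 0.64 × (1 − 0.89) = 0.0704
  job scam: 0.27 × (1 − 0.16) = 0.2268
Bayes factor = 0.0704 / 0.2268 ≈ 0.310

0.310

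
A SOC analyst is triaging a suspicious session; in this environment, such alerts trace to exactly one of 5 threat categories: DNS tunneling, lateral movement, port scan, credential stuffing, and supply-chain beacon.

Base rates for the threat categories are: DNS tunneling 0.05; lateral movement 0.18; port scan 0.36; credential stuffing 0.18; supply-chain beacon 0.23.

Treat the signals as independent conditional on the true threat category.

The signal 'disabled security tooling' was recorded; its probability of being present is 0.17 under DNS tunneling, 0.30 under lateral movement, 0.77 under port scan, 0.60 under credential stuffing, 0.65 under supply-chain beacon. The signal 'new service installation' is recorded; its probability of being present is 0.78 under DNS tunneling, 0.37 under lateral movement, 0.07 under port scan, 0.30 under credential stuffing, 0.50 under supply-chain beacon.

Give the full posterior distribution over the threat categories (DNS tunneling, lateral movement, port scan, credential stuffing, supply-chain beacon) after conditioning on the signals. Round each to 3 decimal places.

0.043, 0.130, 0.127, 0.212, 0.488

For each hypothesis, the unnormalized posterior weight is prior × product of the signal likelihoods:
  DNS tunneling: 0.05 × 0.17 × 0.78 = 0.00663
  lateral movement: 0.18 × 0.30 × 0.37 = 0.01998
  port scan: 0.36 × 0.77 × 0.07 = 0.019404
  credential stuffing: 0.18 × 0.60 × 0.30 = 0.0324
  supply-chain beacon: 0.23 × 0.65 × 0.50 = 0.07475
Marginal likelihood of the evidence = 0.15316.
P(DNS tunneling | evidence) = 0.00663 / 0.15316 ≈ 0.043
P(lateral movement | evidence) = 0.01998 / 0.15316 ≈ 0.130
P(port scan | evidence) = 0.019404 / 0.15316 ≈ 0.127
P(credential stuffing | evidence) = 0.0324 / 0.15316 ≈ 0.212
P(supply-chain beacon | evidence) = 0.07475 / 0.15316 ≈ 0.488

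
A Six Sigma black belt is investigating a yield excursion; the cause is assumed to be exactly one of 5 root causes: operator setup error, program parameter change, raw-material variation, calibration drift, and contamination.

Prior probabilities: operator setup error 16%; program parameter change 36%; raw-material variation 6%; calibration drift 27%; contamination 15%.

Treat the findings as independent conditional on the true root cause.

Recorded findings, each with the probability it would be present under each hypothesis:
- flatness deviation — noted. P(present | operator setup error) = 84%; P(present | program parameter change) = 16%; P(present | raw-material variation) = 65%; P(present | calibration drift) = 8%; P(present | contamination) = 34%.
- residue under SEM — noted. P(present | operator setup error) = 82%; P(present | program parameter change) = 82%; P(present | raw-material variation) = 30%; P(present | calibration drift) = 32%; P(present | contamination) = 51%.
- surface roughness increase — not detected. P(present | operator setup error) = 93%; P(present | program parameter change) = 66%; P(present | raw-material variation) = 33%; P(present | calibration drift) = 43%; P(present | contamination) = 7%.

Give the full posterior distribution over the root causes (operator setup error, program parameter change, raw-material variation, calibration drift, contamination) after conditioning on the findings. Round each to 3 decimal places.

0.129, 0.269, 0.131, 0.066, 0.405

By Bayes' rule with conditional independence, the unnormalized weight for each hypothesis is prior × ∏ likelihoods (using 1 − P(present | H) for each absent finding):
  operator setup error: 0.16 × 0.84 × 0.82 × (1 − 0.93) = 0.0077146
  program parameter change: 0.36 × 0.16 × 0.82 × (1 − 0.66) = 0.016059
  raw-material variation: 0.06 × 0.65 × 0.30 × (1 − 0.33) = 0.007839
  calibration drift: 0.27 × 0.08 × 0.32 × (1 − 0.43) = 0.0039398
  contamination: 0.15 × 0.34 × 0.51 × (1 − 0.07) = 0.024189
Normalizing constant Z = 0.0077146 + 0.016059 + 0.007839 + 0.0039398 + 0.024189 = 0.059742.
P(operator setup error | evidence) = 0.0077146 / 0.059742 ≈ 0.129
P(program parameter change | evidence) = 0.016059 / 0.059742 ≈ 0.269
P(raw-material variation | evidence) = 0.007839 / 0.059742 ≈ 0.131
P(calibration drift | evidence) = 0.0039398 / 0.059742 ≈ 0.066
P(contamination | evidence) = 0.024189 / 0.059742 ≈ 0.405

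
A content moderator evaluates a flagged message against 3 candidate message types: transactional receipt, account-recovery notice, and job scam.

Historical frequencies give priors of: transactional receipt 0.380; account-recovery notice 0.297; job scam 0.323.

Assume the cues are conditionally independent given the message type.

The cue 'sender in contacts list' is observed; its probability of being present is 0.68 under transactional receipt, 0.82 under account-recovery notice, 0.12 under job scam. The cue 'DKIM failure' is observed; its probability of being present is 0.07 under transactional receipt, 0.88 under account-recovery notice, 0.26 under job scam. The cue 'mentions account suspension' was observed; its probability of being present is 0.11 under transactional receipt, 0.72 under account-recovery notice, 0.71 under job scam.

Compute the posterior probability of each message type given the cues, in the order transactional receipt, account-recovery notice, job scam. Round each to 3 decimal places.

For each hypothesis, the unnormalized posterior weight is prior × product of the cue likelihoods:
  transactional receipt: 0.380 × 0.68 × 0.07 × 0.11 = 0.0019897
  account-recovery notice: 0.297 × 0.82 × 0.88 × 0.72 = 0.15431
  job scam: 0.323 × 0.12 × 0.26 × 0.71 = 0.0071551
Normalizing constant Z = 0.0019897 + 0.15431 + 0.0071551 = 0.16345.
P(transactional receipt | evidence) = 0.0019897 / 0.16345 ≈ 0.012
P(account-recovery notice | evidence) = 0.15431 / 0.16345 ≈ 0.944
P(job scam | evidence) = 0.0071551 / 0.16345 ≈ 0.044

0.012, 0.944, 0.044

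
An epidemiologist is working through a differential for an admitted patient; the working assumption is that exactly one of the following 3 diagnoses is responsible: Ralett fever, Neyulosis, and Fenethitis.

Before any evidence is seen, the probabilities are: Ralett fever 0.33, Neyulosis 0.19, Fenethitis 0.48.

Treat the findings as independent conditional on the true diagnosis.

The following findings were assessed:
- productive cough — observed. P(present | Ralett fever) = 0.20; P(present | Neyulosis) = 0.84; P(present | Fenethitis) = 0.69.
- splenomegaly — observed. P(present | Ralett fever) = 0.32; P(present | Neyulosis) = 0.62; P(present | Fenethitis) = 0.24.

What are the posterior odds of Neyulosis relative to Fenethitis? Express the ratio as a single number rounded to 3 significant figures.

Posterior odds equal prior odds times the likelihood ratio; only the two competing hypotheses matter.
  Neyulosis: 0.19 × 0.84 × 0.62 = 0.098952
  Fenethitis: 0.48 × 0.69 × 0.24 = 0.079488
Odds(Neyulosis : Fenethitis) = 0.098952 / 0.079488 ≈ 1.24.

1.24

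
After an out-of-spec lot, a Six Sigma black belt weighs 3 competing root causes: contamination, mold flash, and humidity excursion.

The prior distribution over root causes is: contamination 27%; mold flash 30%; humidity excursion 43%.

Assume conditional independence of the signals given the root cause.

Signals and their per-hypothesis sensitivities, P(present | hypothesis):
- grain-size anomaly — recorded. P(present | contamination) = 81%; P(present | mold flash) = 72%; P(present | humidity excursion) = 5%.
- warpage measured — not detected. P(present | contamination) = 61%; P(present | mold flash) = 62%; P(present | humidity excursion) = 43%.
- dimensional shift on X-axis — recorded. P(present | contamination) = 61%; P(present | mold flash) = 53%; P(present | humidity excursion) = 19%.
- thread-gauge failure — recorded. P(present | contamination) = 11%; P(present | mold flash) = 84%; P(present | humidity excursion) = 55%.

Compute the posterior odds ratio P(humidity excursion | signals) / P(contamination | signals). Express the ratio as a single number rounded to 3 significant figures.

0.224

Unnormalized posterior weight (prior times the signal likelihoods) for each of the two hypotheses (using 1 − P(present | H) for each absent signal):
  humidity excursion: 0.43 × 0.05 × (1 − 0.43) × 0.19 × 0.55 = 0.0012806
  contamination: 0.27 × 0.81 × (1 − 0.61) × 0.61 × 0.11 = 0.0057232
Odds(humidity excursion : contamination) = 0.0012806 / 0.0057232 ≈ 0.224.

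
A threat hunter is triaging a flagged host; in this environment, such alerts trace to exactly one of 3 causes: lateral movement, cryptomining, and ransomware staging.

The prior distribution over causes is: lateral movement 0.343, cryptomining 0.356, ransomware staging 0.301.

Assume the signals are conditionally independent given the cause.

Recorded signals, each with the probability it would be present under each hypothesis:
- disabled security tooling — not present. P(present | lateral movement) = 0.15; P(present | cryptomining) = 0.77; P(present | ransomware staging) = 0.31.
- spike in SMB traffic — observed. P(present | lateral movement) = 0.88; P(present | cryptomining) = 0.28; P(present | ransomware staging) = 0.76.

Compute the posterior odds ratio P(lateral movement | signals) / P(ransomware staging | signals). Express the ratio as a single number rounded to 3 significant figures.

Unnormalized posterior weight (prior times the signal likelihoods) for each of the two hypotheses (using 1 − P(present | H) for each absent signal):
  lateral movement: 0.343 × (1 − 0.15) × 0.88 = 0.25656
  ransomware staging: 0.301 × (1 − 0.31) × 0.76 = 0.15784
Posterior odds = 0.25656 / 0.15784 ≈ 1.63.

1.63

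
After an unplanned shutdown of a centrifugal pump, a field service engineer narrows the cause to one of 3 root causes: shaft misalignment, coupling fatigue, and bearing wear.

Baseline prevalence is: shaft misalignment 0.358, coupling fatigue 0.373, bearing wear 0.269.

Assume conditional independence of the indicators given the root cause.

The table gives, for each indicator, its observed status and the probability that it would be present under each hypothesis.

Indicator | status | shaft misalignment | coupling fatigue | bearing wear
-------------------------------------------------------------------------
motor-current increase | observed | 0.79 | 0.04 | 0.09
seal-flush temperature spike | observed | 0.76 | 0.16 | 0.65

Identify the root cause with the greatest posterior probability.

shaft misalignment

Multiply each prior by the joint likelihood of the indicator pattern:
  shaft misalignment: 0.358 × 0.79 × 0.76 = 0.21494
  coupling fatigue: 0.373 × 0.04 × 0.16 = 0.0023872
  bearing wear: 0.269 × 0.09 × 0.65 = 0.015737
Normalizing constant Z = 0.21494 + 0.0023872 + 0.015737 = 0.23307.
P(shaft misalignment | evidence) ≈ 0.21494 / 0.23307 ≈ 0.922
P(coupling fatigue | evidence) ≈ 0.0023872 / 0.23307 ≈ 0.010
P(bearing wear | evidence) ≈ 0.015737 / 0.23307 ≈ 0.068
The largest is 0.922, so shaft misalignment is most probable.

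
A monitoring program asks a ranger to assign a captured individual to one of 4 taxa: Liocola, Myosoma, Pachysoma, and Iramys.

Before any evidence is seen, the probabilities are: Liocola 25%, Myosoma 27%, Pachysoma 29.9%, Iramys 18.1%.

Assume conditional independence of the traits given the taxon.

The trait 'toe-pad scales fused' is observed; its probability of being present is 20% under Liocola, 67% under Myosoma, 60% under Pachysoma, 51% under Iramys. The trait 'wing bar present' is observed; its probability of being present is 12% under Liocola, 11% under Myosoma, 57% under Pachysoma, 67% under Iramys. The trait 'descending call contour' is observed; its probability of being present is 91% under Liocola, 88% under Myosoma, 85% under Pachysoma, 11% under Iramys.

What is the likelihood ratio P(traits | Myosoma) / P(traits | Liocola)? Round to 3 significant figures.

2.97

Joint likelihood of the trait pattern under each hypothesis:
  Myosoma: 0.67 × 0.11 × 0.88 = 0.064856
  Liocola: 0.20 × 0.12 × 0.91 = 0.02184
Bayes factor = 0.064856 / 0.02184 ≈ 2.97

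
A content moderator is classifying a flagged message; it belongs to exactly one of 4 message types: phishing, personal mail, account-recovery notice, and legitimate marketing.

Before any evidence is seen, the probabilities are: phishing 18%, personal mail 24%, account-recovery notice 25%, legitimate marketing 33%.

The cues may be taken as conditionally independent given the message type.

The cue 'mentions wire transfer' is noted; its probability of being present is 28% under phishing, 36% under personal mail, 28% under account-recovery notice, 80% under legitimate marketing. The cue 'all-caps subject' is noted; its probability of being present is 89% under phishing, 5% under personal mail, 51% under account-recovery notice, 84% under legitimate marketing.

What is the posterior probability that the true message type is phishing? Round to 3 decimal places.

0.146

For each hypothesis, the unnormalized posterior weight is prior × product of the cue likelihoods:
  phishing: 0.18 × 0.28 × 0.89 = 0.044856
  personal mail: 0.24 × 0.36 × 0.05 = 0.00432
  account-recovery notice: 0.25 × 0.28 × 0.51 = 0.0357
  legitimate marketing: 0.33 × 0.80 × 0.84 = 0.22176
Normalizing constant Z = 0.044856 + 0.00432 + 0.0357 + 0.22176 = 0.30664.
P(phishing | evidence) = 0.044856 / 0.30664 ≈ 0.146.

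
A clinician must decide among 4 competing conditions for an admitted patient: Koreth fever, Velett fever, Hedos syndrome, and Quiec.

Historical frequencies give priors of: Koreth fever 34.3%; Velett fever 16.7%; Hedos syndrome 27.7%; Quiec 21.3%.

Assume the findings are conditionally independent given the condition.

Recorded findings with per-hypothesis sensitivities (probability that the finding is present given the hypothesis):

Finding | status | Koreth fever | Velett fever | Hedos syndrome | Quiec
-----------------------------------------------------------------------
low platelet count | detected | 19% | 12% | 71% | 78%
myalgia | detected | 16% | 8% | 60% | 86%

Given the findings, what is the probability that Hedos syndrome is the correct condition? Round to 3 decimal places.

By Bayes' rule with conditional independence, the unnormalized weight for each hypothesis is prior × ∏ likelihoods:
  Koreth fever: 0.343 × 0.19 × 0.16 = 0.010427
  Velett fever: 0.167 × 0.12 × 0.08 = 0.0016032
  Hedos syndrome: 0.277 × 0.71 × 0.60 = 0.118
  Quiec: 0.213 × 0.78 × 0.86 = 0.14288
Marginal likelihood of the evidence = 0.27291.
P(Hedos syndrome | evidence) = 0.118 / 0.27291 ≈ 0.432.

0.432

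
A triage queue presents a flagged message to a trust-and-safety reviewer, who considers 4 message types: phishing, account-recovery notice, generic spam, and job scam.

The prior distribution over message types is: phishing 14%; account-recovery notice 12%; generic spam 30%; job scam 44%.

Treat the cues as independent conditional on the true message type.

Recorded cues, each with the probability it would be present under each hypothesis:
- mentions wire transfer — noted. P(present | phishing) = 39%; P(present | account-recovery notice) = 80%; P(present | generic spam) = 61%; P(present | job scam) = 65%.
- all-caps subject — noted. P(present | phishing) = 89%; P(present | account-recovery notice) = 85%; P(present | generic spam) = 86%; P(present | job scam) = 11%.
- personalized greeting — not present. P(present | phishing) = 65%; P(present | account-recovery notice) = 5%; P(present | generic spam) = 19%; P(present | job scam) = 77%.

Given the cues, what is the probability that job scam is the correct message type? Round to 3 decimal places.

0.032

Multiply each prior by the joint likelihood of the cue pattern (using 1 − P(present | H) for each absent cue):
  phishing: 0.14 × 0.39 × 0.89 × (1 − 0.65) = 0.017008
  account-recovery notice: 0.12 × 0.80 × 0.85 × (1 − 0.05) = 0.07752
  generic spam: 0.30 × 0.61 × 0.86 × (1 − 0.19) = 0.12748
  job scam: 0.44 × 0.65 × 0.11 × (1 − 0.77) = 0.0072358
The unnormalized weights sum to 0.22924.
P(job scam | evidence) = 0.0072358 / 0.22924 ≈ 0.032.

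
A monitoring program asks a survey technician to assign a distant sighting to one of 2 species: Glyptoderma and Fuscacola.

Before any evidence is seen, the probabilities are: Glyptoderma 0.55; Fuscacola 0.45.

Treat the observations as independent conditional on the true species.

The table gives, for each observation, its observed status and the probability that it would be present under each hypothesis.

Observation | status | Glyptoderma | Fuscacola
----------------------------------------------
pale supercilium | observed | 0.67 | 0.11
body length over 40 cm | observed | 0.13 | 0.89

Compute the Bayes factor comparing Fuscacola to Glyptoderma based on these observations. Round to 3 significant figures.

Take the product of per-observation likelihoods under each hypothesis, then divide.
  Fuscacola: 0.11 × 0.89 = 0.0979
  Glyptoderma: 0.67 × 0.13 = 0.0871
Bayes factor = 0.0979 / 0.0871 ≈ 1.12

1.12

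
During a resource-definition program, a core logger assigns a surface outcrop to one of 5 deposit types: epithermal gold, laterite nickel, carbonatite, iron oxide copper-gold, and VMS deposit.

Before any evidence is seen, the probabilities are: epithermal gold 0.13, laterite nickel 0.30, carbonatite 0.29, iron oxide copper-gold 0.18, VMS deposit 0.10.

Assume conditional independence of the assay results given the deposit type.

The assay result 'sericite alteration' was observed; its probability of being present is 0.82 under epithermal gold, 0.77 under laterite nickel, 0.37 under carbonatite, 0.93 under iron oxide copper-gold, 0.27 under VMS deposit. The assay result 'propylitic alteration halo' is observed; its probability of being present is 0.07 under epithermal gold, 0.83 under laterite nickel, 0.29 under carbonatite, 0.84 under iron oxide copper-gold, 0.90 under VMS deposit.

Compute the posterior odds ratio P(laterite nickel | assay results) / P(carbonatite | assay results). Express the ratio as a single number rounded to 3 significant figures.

The normalizing constant cancels in an odds ratio, so compute prior × likelihood for the two hypotheses only:
  laterite nickel: 0.30 × 0.77 × 0.83 = 0.19173
  carbonatite: 0.29 × 0.37 × 0.29 = 0.031117
Posterior odds = 0.19173 / 0.031117 ≈ 6.16.

6.16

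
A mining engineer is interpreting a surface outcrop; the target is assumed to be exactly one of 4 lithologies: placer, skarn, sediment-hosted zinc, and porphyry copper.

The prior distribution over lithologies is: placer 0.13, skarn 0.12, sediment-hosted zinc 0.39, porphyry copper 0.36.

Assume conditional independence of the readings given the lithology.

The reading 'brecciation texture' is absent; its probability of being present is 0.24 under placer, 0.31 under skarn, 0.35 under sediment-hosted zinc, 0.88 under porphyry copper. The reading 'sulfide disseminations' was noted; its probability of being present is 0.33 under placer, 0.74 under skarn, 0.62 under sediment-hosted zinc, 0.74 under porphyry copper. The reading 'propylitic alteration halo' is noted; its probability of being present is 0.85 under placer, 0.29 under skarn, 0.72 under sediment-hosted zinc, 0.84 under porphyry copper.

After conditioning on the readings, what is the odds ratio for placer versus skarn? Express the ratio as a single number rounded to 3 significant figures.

1.56

Posterior odds equal prior odds times the likelihood ratio; only the two competing hypotheses matter (using 1 − P(present | H) for each absent reading).
  placer: 0.13 × (1 − 0.24) × 0.33 × 0.85 = 0.027713
  skarn: 0.12 × (1 − 0.31) × 0.74 × 0.29 = 0.017769
Odds(placer : skarn) = 0.027713 / 0.017769 ≈ 1.56.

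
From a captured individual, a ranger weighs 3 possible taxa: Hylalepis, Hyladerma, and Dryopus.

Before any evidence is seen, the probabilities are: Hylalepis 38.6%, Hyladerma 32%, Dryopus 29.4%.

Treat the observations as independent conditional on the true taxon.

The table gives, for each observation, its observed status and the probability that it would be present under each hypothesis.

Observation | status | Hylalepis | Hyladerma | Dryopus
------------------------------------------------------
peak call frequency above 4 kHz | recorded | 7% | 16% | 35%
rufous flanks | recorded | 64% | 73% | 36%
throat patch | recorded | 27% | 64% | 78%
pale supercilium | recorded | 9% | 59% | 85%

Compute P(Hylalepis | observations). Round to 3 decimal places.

By Bayes' rule with conditional independence, the unnormalized weight for each hypothesis is prior × ∏ likelihoods:
  Hylalepis: 0.386 × 0.07 × 0.64 × 0.27 × 0.09 = 0.00042022
  Hyladerma: 0.320 × 0.16 × 0.73 × 0.64 × 0.59 = 0.014113
  Dryopus: 0.294 × 0.35 × 0.36 × 0.78 × 0.85 = 0.02456
Normalizing constant Z = 0.00042022 + 0.014113 + 0.02456 = 0.039094.
P(Hylalepis | evidence) = 0.00042022 / 0.039094 ≈ 0.011.

0.011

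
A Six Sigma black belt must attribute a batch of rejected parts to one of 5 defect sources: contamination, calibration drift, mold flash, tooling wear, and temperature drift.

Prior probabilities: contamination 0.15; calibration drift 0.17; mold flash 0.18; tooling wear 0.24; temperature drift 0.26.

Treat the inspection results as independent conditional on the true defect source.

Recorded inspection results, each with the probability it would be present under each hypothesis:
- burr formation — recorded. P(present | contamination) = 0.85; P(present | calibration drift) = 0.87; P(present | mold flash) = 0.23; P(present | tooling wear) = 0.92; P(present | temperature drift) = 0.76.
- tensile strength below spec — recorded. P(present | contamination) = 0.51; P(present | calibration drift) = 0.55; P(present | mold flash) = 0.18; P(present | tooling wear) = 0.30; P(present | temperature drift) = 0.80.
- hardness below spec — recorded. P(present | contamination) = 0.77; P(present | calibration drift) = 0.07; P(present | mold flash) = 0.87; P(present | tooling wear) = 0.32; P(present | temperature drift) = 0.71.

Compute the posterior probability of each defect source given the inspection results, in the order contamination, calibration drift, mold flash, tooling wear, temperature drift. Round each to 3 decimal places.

0.256, 0.029, 0.033, 0.108, 0.574

Multiply each prior by the joint likelihood of the inspection result pattern:
  contamination: 0.15 × 0.85 × 0.51 × 0.77 = 0.050069
  calibration drift: 0.17 × 0.87 × 0.55 × 0.07 = 0.0056942
  mold flash: 0.18 × 0.23 × 0.18 × 0.87 = 0.0064832
  tooling wear: 0.24 × 0.92 × 0.30 × 0.32 = 0.021197
  temperature drift: 0.26 × 0.76 × 0.80 × 0.71 = 0.11224
Normalizing constant Z = 0.050069 + 0.0056942 + 0.0064832 + 0.021197 + 0.11224 = 0.19568.
P(contamination | evidence) = 0.050069 / 0.19568 ≈ 0.256
P(calibration drift | evidence) = 0.0056942 / 0.19568 ≈ 0.029
P(mold flash | evidence) = 0.0064832 / 0.19568 ≈ 0.033
P(tooling wear | evidence) = 0.021197 / 0.19568 ≈ 0.108
P(temperature drift | evidence) = 0.11224 / 0.19568 ≈ 0.574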